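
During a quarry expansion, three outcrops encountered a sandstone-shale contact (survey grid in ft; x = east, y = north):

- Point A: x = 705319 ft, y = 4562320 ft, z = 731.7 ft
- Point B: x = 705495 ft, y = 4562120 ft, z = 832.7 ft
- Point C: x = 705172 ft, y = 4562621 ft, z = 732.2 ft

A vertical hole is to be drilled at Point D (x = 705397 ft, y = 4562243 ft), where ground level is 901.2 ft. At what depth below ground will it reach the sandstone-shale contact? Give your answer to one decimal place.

117.4 ft

Let the plane be z = a·x + b·y + c.
Point B−Point A: 176a − 200b = 101;  Point C−Point A: −147a + 301b = 0.5.
Solving gives a = 1.293730913, b = 0.633483203.
Then c = 731.7 − a·705319 − b·4562320 = −3801914.38.
At (705397, 4562243): z_contact = 912593.90 + 2890104.31 − 3801914.38 = 783.83 ft.
Depth below ground = 901.2 − 783.83 = 117.4 ft.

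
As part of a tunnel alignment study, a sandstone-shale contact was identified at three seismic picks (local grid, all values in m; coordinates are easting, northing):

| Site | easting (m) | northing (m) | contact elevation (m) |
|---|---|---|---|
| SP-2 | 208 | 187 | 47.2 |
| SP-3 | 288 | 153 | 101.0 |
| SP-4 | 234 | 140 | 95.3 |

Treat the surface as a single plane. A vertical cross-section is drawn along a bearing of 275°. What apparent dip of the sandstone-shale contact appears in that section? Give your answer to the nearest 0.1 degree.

Let the plane be z = a·easting + b·northing + c.
SP-3−SP-2: 80a − 34b = 53.8;  SP-4−SP-2: 26a − 47b = 48.1.
Solving gives a = 0.31057, b = −0.85160.
Unit vector along 275° is (sin 275°, cos 275°) = (-0.9962, 0.0872).
Slope in that direction = a·(-0.9962) + b·(0.0872) = −0.38361.
Apparent dip = arctan|0.38361| = 21.0° (true dip is 42.2°, so apparent ≤ true as expected).

21.0°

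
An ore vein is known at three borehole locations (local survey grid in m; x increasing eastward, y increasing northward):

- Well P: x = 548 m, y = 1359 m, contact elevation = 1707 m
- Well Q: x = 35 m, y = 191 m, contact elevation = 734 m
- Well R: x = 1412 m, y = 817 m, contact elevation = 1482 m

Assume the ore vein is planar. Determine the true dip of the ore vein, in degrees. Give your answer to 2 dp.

37.62°

Two edge vectors: Well P→Well Q = (-513, -1168, -973), Well P→Well R = (864, -542, -225).
Normal n = (Well P→Well Q) × (Well P→Well R) = (-264566, -956097, 1287198).
So ∂z/∂x = −n_x/n_z = 0.20554 and ∂z/∂y = −n_y/n_z = 0.74277.
Gradient magnitude |∇z| = √(a² + b²) = √(0.04225 + 0.55171) = 0.77069.
True dip = arctan(0.77069) = 37.62°, dipping toward SSW (azimuth ≈ 195°).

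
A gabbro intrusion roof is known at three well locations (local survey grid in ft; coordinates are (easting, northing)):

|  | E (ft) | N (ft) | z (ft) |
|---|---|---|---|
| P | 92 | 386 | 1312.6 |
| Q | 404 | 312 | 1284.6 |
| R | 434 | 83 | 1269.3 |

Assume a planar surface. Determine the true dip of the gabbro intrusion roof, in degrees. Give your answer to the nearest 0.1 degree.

5.4°

Let the plane be z = a·E + b·N + c.
Q−P: 312a − 74b = −28;  R−P: 342a − 303b = −43.3.
Solving gives a = −0.07627, b = 0.05682.
Gradient magnitude |∇z| = √(a² + b²) = √(0.00582 + 0.00323) = 0.09511.
True dip = arctan(0.09511) = 5.4°, dipping toward SE (azimuth ≈ 127°).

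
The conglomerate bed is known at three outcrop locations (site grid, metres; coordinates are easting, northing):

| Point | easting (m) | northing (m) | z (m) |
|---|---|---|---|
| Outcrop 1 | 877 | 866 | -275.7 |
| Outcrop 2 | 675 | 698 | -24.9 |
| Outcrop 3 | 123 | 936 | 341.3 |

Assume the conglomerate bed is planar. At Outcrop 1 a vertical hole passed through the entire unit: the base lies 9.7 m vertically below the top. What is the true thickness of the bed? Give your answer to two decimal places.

6.95 m

Two edge vectors: Outcrop 1→Outcrop 2 = (-202, -168, 250.8), Outcrop 1→Outcrop 3 = (-754, 70, 617).
Normal n = (Outcrop 1→Outcrop 2) × (Outcrop 1→Outcrop 3) = (-121212, -64469.2, -140812).
So ∂z/∂easting = −n_x/n_z = −0.86081 and ∂z/∂northing = −n_y/n_z = −0.45784.
|∇z| = √(a²+b²) = 0.97499, so dip δ = arctan(0.97499) = 44.27°.
True thickness = vertical thickness × cos δ = 9.7 × cos 44.27° = 6.95 m.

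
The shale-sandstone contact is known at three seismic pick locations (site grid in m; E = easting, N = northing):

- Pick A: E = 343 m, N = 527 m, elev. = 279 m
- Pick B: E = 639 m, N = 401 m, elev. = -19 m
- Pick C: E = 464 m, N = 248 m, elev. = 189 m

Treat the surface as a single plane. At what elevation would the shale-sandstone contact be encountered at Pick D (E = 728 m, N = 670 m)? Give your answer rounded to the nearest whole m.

Two edge vectors: Pick A→Pick B = (296, -126, -298), Pick A→Pick C = (121, -279, -90).
Normal n = (Pick A→Pick B) × (Pick A→Pick C) = (-71802, -9418, -67338).
So ∂z/∂E = −n_x/n_z = −1.06629 and ∂z/∂N = −n_y/n_z = −0.13986.
Intercept c from Pick A: 279 + 365.74 + 73.71 = 718.45.
At (728, 670): z = −776.3 − 93.7 + 718.45 = -151.5 m.

-152 m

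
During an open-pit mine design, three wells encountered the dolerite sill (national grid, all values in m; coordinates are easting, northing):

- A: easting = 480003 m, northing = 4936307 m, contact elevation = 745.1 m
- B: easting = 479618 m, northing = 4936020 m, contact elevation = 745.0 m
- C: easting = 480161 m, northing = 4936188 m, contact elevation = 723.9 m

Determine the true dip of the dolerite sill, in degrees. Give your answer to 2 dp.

6.38°

Two edge vectors: A→B = (-385, -287, -0.1), A→C = (158, -119, -21.2).
Normal n = (A→B) × (A→C) = (6072.5, -8177.8, 91161).
So ∂z/∂easting = −n_x/n_z = −0.06661 and ∂z/∂northing = −n_y/n_z = 0.08971.
Gradient magnitude |∇z| = √(a² + b²) = √(0.00444 + 0.00805) = 0.11173.
True dip = arctan(0.11173) = 6.38°, dipping toward SE (azimuth ≈ 143°).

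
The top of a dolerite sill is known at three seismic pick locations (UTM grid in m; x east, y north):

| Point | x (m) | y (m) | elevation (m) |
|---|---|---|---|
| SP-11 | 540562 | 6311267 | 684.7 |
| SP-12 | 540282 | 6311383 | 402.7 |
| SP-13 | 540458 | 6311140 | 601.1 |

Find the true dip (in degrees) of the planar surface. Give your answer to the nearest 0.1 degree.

43.9°

Let the plane be z = a·x + b·y + c.
SP-12−SP-11: −280a + 116b = −282;  SP-13−SP-11: −104a − 127b = −83.6.
Solving gives a = 0.95564, b = −0.12431.
Gradient magnitude |∇z| = √(a² + b²) = √(0.91326 + 0.01545) = 0.96370.
True dip = arctan(0.96370) = 43.9°, dipping toward W (azimuth ≈ 277°).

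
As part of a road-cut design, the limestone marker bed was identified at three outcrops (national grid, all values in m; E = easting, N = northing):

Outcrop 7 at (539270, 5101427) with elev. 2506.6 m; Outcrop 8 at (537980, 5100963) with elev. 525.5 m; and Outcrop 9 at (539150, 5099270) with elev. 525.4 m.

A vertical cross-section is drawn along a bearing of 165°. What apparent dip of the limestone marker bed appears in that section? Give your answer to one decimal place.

26.7°

Let the plane be z = a·E + b·N + c.
Outcrop 8−Outcrop 7: −1290a − 464b = −1981.1;  Outcrop 9−Outcrop 7: −120a − 2157b = −1981.2.
Solving gives a = 1.22997, b = 0.85007.
Unit vector along 165° is (sin 165°, cos 165°) = (0.2588, -0.9659).
Slope in that direction = a·(0.2588) + b·(-0.9659) = −0.50276.
Apparent dip = arctan|0.50276| = 26.7° (true dip is 56.2°, so apparent ≤ true as expected).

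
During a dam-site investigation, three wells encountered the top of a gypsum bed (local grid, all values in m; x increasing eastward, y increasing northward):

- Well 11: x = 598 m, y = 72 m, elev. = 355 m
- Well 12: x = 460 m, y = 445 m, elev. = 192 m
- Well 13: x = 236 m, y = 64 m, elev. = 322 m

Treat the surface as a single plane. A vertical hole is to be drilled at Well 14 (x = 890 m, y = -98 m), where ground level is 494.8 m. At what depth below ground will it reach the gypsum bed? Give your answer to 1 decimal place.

Two edge vectors: Well 11→Well 12 = (-138, 373, -163), Well 11→Well 13 = (-362, -8, -33).
Normal n = (Well 11→Well 12) × (Well 11→Well 13) = (-13613, 54452, 136130).
So ∂z/∂x = −n_x/n_z = 0.10000 and ∂z/∂y = −n_y/n_z = −0.40000.
Intercept c from Well 11: 355 − 59.80 + 28.80 = 324.00.
At (890, -98): z_contact = 89.00 + 39.20 + 324.00 = 452.20 m.
Depth below ground = 494.8 − 452.20 = 42.6 m.

42.6 m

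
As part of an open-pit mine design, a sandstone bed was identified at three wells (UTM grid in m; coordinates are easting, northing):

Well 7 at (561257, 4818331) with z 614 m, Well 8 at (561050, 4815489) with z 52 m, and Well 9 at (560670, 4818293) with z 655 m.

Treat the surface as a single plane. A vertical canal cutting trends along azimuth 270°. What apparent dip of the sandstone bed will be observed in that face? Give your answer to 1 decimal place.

4.7°

Two edge vectors: Well 7→Well 8 = (-207, -2842, -562), Well 7→Well 9 = (-587, -38, 41).
Normal n = (Well 7→Well 8) × (Well 7→Well 9) = (-137878, 338381, -1660388).
So ∂z/∂easting = −n_x/n_z = −0.08304 and ∂z/∂northing = −n_y/n_z = 0.20380.
Unit vector along 270° is (sin 270°, cos 270°) = (-1.0000, -0.0000).
Slope in that direction = a·(-1.0000) + b·(-0.0000) = 0.08304.
Apparent dip = arctan|0.08304| = 4.7° (true dip is 12.4°, so apparent ≤ true as expected).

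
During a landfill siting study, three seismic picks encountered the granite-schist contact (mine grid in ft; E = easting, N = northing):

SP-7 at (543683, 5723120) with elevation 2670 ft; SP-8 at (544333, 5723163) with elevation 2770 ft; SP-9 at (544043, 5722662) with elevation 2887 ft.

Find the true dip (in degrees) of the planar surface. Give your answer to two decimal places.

Two edge vectors: SP-7→SP-8 = (650, 43, 100), SP-7→SP-9 = (360, -458, 217).
Normal n = (SP-7→SP-8) × (SP-7→SP-9) = (55131, -105050, -313180).
So ∂z/∂E = −n_x/n_z = 0.17604 and ∂z/∂N = −n_y/n_z = −0.33543.
Gradient magnitude |∇z| = √(a² + b²) = √(0.03099 + 0.11251) = 0.37882.
True dip = arctan(0.37882) = 20.75°, dipping toward NNW (azimuth ≈ 332°).

20.75°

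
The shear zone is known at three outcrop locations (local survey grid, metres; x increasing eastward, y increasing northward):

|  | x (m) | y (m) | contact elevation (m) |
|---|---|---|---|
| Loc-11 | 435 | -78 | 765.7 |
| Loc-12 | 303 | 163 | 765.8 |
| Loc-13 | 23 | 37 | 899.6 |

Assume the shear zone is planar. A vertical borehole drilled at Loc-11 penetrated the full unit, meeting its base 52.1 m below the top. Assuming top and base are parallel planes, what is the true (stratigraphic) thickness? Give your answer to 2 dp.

47.74 m

Two edge vectors: Loc-11→Loc-12 = (-132, 241, 0.1), Loc-11→Loc-13 = (-412, 115, 133.9).
Normal n = (Loc-11→Loc-12) × (Loc-11→Loc-13) = (32258.4, 17633.6, 84112).
So ∂z/∂x = −n_x/n_z = −0.38352 and ∂z/∂y = −n_y/n_z = −0.20964.
|∇z| = √(a²+b²) = 0.43708, so dip δ = arctan(0.43708) = 23.61°.
True thickness = vertical thickness × cos δ = 52.1 × cos 23.61° = 47.74 m.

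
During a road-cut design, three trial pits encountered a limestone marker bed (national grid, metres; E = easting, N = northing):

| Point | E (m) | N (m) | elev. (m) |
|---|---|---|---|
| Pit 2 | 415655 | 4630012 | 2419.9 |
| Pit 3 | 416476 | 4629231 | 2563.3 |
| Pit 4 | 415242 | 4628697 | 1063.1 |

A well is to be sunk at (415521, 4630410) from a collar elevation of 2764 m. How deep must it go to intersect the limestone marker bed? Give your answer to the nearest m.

Let the plane be z = a·E + b·N + c.
Pit 3−Pit 2: 821a − 781b = 143.4;  Pit 4−Pit 2: −413a − 1315b = −1356.8.
Solving gives a = 0.89021558, b = 0.75219845.
Then c = 2419.9 − a·415655 − b·4630012 = −3850290.52.
At (415521, 4630410): z_contact = 369903.3 + 3482987.2 − 3850290.52 = 2600.0 m.
Depth below ground = 2764 − 2600.0 = 164 m.

164 m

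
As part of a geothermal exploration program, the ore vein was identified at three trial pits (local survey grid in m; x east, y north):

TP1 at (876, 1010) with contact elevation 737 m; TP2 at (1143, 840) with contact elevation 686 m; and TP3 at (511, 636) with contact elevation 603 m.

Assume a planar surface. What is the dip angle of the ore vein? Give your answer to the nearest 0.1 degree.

Two edge vectors: TP1→TP2 = (267, -170, -51), TP1→TP3 = (-365, -374, -134).
Normal n = (TP1→TP2) × (TP1→TP3) = (3706, 54393, -161908).
So ∂z/∂x = −n_x/n_z = 0.02289 and ∂z/∂y = −n_y/n_z = 0.33595.
Gradient magnitude |∇z| = √(a² + b²) = √(0.00052 + 0.11286) = 0.33673.
True dip = arctan(0.33673) = 18.6°, dipping toward S (azimuth ≈ 184°).

18.6°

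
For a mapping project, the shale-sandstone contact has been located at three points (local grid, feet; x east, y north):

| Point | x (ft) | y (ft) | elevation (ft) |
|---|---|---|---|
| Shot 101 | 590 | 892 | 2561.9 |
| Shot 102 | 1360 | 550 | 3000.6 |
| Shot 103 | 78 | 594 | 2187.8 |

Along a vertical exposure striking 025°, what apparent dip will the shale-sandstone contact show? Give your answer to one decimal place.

Let the plane be z = a·x + b·y + c.
Shot 102−Shot 101: 770a − 342b = 438.7;  Shot 103−Shot 101: −512a − 298b = −374.1.
Solving gives a = 0.63939, b = 0.15682.
Unit vector along 025° is (sin 25°, cos 25°) = (0.4226, 0.9063).
Slope in that direction = a·(0.4226) + b·(0.9063) = 0.41234.
Apparent dip = arctan|0.41234| = 22.4° (true dip is 33.4°, so apparent ≤ true as expected).

22.4°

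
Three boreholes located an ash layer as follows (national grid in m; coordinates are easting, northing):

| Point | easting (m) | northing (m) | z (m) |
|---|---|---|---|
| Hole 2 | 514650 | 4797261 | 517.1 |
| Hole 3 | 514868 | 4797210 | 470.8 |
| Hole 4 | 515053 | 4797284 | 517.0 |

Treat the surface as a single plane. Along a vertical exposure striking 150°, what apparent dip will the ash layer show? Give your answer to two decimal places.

33.11°

Two edge vectors: Hole 2→Hole 3 = (218, -51, -46.3), Hole 2→Hole 4 = (403, 23, -0.1).
Normal n = (Hole 2→Hole 3) × (Hole 2→Hole 4) = (1070, -18637.1, 25567).
So ∂z/∂easting = −n_x/n_z = −0.04185 and ∂z/∂northing = −n_y/n_z = 0.72895.
Unit vector along 150° is (sin 150°, cos 150°) = (0.5000, -0.8660).
Slope in that direction = a·(0.5000) + b·(-0.8660) = −0.65222.
Apparent dip = arctan|0.65222| = 33.11° (true dip is 36.1°, so apparent ≤ true as expected).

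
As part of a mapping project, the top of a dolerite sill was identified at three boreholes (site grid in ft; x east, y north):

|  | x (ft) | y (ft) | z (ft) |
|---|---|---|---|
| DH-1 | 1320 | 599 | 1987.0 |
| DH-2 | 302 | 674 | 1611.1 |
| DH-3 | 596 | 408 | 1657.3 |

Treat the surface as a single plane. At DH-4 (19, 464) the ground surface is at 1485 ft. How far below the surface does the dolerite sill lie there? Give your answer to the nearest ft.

37 ft

Two edge vectors: DH-1→DH-2 = (-1018, 75, -375.9), DH-1→DH-3 = (-724, -191, -329.7).
Normal n = (DH-1→DH-2) × (DH-1→DH-3) = (-96524.4, -63483, 248738).
So ∂z/∂x = −n_x/n_z = 0.38806 and ∂z/∂y = −n_y/n_z = 0.25522.
Intercept c from DH-1: 1987 − 512.23 − 152.88 = 1321.89.
At (19, 464): z_contact = 7.4 + 118.4 + 1321.89 = 1447.7 ft.
Depth below ground = 1485 − 1447.7 = 37 ft.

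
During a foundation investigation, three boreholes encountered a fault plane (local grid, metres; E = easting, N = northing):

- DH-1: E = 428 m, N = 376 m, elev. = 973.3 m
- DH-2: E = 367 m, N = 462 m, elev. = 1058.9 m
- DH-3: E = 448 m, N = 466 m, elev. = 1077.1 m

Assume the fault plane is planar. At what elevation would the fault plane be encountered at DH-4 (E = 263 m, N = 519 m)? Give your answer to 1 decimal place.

Let the plane be z = a·E + b·N + c.
DH-2−DH-1: −61a + 86b = 85.6;  DH-3−DH-1: 20a + 90b = 103.8.
Solving gives a = 0.16960, b = 1.11564.
Then c = 973.3 − a·428 − b·376 = 481.23.
At (263, 519): z = 44.6 + 579.0 + 481.23 = 1104.9 m.

1104.9 m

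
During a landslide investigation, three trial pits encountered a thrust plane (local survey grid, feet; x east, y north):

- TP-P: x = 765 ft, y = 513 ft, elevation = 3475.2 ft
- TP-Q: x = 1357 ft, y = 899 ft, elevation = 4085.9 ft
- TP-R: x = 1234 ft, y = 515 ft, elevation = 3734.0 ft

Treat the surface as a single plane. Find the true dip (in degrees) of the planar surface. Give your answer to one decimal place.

42.7°

Let the plane be z = a·x + b·y + c.
TP-Q−TP-P: 592a + 386b = 610.7;  TP-R−TP-P: 469a + 2b = 258.8.
Solving gives a = 0.54865, b = 0.74067.
Gradient magnitude |∇z| = √(a² + b²) = √(0.30102 + 0.54859) = 0.92174.
True dip = arctan(0.92174) = 42.7°, dipping toward SW (azimuth ≈ 217°).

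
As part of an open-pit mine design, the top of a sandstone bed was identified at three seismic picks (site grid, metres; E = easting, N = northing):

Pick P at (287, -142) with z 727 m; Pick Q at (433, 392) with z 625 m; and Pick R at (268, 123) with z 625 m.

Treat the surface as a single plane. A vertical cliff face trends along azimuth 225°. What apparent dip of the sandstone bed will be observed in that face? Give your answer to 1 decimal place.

8.7°

Let the plane be z = a·E + b·N + c.
Pick Q−Pick P: 146a + 534b = −102;  Pick R−Pick P: −19a + 265b = −102.
Solving gives a = 0.56184, b = −0.34462.
Unit vector along 225° is (sin 225°, cos 225°) = (-0.7071, -0.7071).
Slope in that direction = a·(-0.7071) + b·(-0.7071) = −0.15360.
Apparent dip = arctan|0.15360| = 8.7° (true dip is 33.4°, so apparent ≤ true as expected).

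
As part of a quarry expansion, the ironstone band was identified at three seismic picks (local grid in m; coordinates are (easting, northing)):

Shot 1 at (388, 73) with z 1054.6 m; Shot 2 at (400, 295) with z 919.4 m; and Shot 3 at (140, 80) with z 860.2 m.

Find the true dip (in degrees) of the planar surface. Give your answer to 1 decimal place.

45.1°

Let the plane be z = a·E + b·N + c.
Shot 2−Shot 1: 12a + 222b = −135.2;  Shot 3−Shot 1: −248a + 7b = −194.4.
Solving gives a = 0.76551, b = −0.65039.
Gradient magnitude |∇z| = √(a² + b²) = √(0.58601 + 0.42300) = 1.00450.
True dip = arctan(1.00450) = 45.1°, dipping toward NW (azimuth ≈ 310°).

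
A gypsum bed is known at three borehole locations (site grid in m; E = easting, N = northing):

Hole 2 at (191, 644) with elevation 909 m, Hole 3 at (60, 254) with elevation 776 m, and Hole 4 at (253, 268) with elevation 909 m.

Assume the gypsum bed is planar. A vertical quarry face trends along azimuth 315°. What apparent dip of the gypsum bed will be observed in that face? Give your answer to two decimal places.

21.91°

Let the plane be z = a·E + b·N + c.
Hole 3−Hole 2: −131a − 390b = −133;  Hole 4−Hole 2: 62a − 376b = 0.
Solving gives a = 0.68097, b = 0.11229.
Unit vector along 315° is (sin 315°, cos 315°) = (-0.7071, 0.7071).
Slope in that direction = a·(-0.7071) + b·(0.7071) = −0.40212.
Apparent dip = arctan|0.40212| = 21.91° (true dip is 34.6°, so apparent ≤ true as expected).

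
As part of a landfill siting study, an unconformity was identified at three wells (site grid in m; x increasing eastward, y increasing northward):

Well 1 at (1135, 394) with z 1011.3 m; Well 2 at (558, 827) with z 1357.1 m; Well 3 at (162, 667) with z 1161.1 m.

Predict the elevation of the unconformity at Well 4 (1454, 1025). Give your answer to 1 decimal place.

1645.1 m

Let the plane be z = a·x + b·y + c.
Well 2−Well 1: −577a + 433b = 345.8;  Well 3−Well 1: −973a + 273b = 149.8.
Solving gives a = 0.111984, b = 0.947840.
Then c = 1011.3 − a·1135 − b·394 = 510.75.
At (1454, 1025): z = 162.8 + 971.5 + 510.75 = 1645.1 m.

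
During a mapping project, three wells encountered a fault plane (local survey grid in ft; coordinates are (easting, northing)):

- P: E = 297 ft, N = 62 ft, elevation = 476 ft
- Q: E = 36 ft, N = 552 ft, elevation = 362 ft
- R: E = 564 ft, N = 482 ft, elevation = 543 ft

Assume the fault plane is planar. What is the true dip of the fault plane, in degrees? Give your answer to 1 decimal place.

18.8°

Let the plane be z = a·E + b·N + c.
Q−P: −261a + 490b = −114;  R−P: 267a + 420b = 67.
Solving gives a = 0.33566, b = −0.05386.
Gradient magnitude |∇z| = √(a² + b²) = √(0.11267 + 0.00290) = 0.33996.
True dip = arctan(0.33996) = 18.8°, dipping toward W (azimuth ≈ 279°).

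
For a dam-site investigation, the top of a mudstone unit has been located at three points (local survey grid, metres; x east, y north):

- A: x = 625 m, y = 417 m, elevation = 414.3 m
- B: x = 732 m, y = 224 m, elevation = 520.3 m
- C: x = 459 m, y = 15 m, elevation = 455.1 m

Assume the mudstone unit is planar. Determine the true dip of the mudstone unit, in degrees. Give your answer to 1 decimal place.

28.7°

Let the plane be z = a·x + b·y + c.
B−A: 107a − 193b = 106;  C−A: −166a − 402b = 40.8.
Solving gives a = 0.46285, b = −0.29262.
Gradient magnitude |∇z| = √(a² + b²) = √(0.21423 + 0.08563) = 0.54759.
True dip = arctan(0.54759) = 28.7°, dipping toward WNW (azimuth ≈ 302°).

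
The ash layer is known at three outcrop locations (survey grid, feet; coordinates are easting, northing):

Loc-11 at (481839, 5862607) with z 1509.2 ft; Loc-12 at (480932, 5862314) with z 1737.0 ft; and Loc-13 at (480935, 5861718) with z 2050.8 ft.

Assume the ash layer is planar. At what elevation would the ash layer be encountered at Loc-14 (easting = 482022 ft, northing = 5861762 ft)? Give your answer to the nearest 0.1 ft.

1939.6 ft

Let the plane be z = a·easting + b·northing + c.
Loc-12−Loc-11: −907a − 293b = 227.8;  Loc-13−Loc-11: −904a − 889b = 541.6.
Solving gives a = −0.080940658, b = −0.526917487.
Then c = 1509.2 − a·481839 − b·5862607 = 3129619.71.
At (482022, 5861762): z = −39015.2 − 3088664.9 + 3129619.71 = 1939.6 ft.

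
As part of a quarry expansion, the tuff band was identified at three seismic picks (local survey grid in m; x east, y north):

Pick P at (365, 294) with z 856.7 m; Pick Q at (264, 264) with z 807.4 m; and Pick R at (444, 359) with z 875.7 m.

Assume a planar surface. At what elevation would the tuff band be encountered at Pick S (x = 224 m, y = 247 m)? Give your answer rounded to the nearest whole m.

790 m

Two edge vectors: Pick P→Pick Q = (-101, -30, -49.3), Pick P→Pick R = (79, 65, 19).
Normal n = (Pick P→Pick Q) × (Pick P→Pick R) = (2634.5, -1975.7, -4195).
So ∂z/∂x = −n_x/n_z = 0.62801 and ∂z/∂y = −n_y/n_z = −0.47097.
Intercept c from Pick P: 856.7 − 229.22 + 138.46 = 765.94.
At (224, 247): z = 140.7 − 116.3 + 765.94 = 790.3 m.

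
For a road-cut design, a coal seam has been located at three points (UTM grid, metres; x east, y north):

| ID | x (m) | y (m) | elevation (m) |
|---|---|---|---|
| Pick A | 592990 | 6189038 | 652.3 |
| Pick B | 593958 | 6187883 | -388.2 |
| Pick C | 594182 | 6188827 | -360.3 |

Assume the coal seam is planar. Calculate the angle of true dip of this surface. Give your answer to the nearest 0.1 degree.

Let the plane be z = a·x + b·y + c.
Pick B−Pick A: 968a − 1155b = −1040.5;  Pick C−Pick A: 1192a − 211b = −1012.6.
Solving gives a = −0.81023, b = 0.22181.
Gradient magnitude |∇z| = √(a² + b²) = √(0.65648 + 0.04920) = 0.84005.
True dip = arctan(0.84005) = 40.0°, dipping toward ESE (azimuth ≈ 105°).

40.0°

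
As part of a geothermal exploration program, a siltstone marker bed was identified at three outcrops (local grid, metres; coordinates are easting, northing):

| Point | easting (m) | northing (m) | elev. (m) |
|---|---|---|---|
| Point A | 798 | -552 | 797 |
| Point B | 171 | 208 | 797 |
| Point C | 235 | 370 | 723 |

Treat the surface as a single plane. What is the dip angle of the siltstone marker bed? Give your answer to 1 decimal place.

25.9°

Two edge vectors: Point A→Point B = (-627, 760, 0), Point A→Point C = (-563, 922, -74).
Normal n = (Point A→Point B) × (Point A→Point C) = (-56240, -46398, -150214).
So ∂z/∂easting = −n_x/n_z = −0.37440 and ∂z/∂northing = −n_y/n_z = −0.30888.
Gradient magnitude |∇z| = √(a² + b²) = √(0.14017 + 0.09541) = 0.48537.
True dip = arctan(0.48537) = 25.9°, dipping toward NE (azimuth ≈ 050°).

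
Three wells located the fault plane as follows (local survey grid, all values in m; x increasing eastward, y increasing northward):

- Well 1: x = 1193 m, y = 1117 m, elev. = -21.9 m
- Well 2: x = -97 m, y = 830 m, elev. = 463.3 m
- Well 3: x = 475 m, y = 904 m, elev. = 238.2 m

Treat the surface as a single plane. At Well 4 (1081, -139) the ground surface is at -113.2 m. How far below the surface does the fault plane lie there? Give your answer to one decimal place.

Let the plane be z = a·x + b·y + c.
Well 2−Well 1: −1290a − 287b = 485.2;  Well 3−Well 1: −718a − 213b = 260.1.
Solving gives a = −0.417718, b = 0.186956.
Then c = -21.9 − a·1193 − b·1117 = 267.61.
At (1081, -139): z_contact = −451.55 − 25.99 + 267.61 = -209.93 m.
Depth below ground = -113.2 − (-209.93) = 96.7 m.

96.7 m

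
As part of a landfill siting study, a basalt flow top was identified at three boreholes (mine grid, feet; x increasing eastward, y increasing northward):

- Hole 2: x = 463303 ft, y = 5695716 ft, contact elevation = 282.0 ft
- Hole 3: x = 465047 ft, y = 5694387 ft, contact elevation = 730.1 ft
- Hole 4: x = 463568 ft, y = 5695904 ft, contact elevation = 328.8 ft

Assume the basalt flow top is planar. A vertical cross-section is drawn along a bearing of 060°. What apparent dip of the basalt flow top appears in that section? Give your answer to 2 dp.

9.04°

Two edge vectors: Hole 2→Hole 3 = (1744, -1329, 448.1), Hole 2→Hole 4 = (265, 188, 46.8).
Normal n = (Hole 2→Hole 3) × (Hole 2→Hole 4) = (-146440, 37127.3, 680057).
So ∂z/∂x = −n_x/n_z = 0.21533 and ∂z/∂y = −n_y/n_z = −0.05459.
Unit vector along 060° is (sin 60°, cos 60°) = (0.8660, 0.5000).
Slope in that direction = a·(0.8660) + b·(0.5000) = 0.15919.
Apparent dip = arctan|0.15919| = 9.04° (true dip is 12.5°, so apparent ≤ true as expected).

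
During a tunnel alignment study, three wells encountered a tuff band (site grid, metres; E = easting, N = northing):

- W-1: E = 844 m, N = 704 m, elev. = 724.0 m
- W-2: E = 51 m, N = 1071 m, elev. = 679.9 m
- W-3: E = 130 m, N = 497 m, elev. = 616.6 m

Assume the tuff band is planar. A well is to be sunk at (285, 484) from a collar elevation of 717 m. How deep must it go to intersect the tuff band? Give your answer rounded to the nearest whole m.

Let the plane be z = a·E + b·N + c.
W-2−W-1: −793a + 367b = −44.1;  W-3−W-1: −714a − 207b = −107.4.
Solving gives a = 0.11390, b = 0.12596.
Then c = 724 − a·844 − b·704 = 539.19.
At (285, 484): z_contact = 32.5 + 61.0 + 539.19 = 632.6 m.
Depth below ground = 717 − 632.6 = 84 m.

84 m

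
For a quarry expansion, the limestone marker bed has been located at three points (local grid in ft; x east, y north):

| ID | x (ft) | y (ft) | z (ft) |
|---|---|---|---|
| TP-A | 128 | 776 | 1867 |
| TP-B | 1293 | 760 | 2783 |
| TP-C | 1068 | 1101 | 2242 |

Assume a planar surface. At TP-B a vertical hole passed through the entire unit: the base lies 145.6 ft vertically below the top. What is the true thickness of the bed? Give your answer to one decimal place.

87.7 ft

Two edge vectors: TP-A→TP-B = (1165, -16, 916), TP-A→TP-C = (940, 325, 375).
Normal n = (TP-A→TP-B) × (TP-A→TP-C) = (-303700, 424165, 393665).
So ∂z/∂x = −n_x/n_z = 0.77147 and ∂z/∂y = −n_y/n_z = −1.07748.
|∇z| = √(a²+b²) = 1.32519, so dip δ = arctan(1.32519) = 52.96°.
True thickness = vertical thickness × cos δ = 145.6 × cos 52.96° = 87.7 ft.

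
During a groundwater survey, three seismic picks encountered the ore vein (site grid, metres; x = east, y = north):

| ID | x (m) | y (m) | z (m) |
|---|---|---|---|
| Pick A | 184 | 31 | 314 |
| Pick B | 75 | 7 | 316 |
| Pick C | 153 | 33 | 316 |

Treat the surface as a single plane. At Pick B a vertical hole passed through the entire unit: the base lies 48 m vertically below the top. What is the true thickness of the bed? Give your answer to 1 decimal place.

47.3 m

Let the plane be z = a·x + b·y + c.
Pick B−Pick A: −109a − 24b = 2;  Pick C−Pick A: −31a + 2b = 2.
Solving gives a = −0.05405, b = 0.16216.
|∇z| = √(a²+b²) = 0.17093, so dip δ = arctan(0.17093) = 9.70°.
True thickness = vertical thickness × cos δ = 48 × cos 9.70° = 47.3 m.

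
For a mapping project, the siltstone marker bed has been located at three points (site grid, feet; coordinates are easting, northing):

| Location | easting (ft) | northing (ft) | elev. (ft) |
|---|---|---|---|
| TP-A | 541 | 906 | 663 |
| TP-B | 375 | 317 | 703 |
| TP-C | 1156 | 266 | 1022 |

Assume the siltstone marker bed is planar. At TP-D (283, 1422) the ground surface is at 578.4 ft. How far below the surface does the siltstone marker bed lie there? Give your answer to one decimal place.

110.5 ft

Let the plane be z = a·easting + b·northing + c.
TP-B−TP-A: −166a − 589b = 40;  TP-C−TP-A: 615a − 640b = 359.
Solving gives a = 0.396715, b = −0.179719.
Then c = 663 − a·541 − b·906 = 611.20.
At (283, 1422): z_contact = 112.27 − 255.56 + 611.20 = 467.91 ft.
Depth below ground = 578.4 − 467.91 = 110.5 ft.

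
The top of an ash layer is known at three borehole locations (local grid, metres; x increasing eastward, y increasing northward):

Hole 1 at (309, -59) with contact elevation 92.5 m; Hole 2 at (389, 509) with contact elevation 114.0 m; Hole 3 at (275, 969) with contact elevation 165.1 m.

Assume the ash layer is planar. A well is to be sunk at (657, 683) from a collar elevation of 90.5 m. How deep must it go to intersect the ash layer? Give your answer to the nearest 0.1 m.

Let the plane be z = a·x + b·y + c.
Hole 2−Hole 1: 80a + 568b = 21.5;  Hole 3−Hole 1: −34a + 1028b = 72.6.
Solving gives a = −0.18842, b = 0.06439.
Then c = 92.5 − a·309 − b·-59 = 154.52.
At (657, 683): z_contact = −123.79 + 43.98 + 154.52 = 74.71 m.
Depth below ground = 90.5 − 74.71 = 15.8 m.

15.8 m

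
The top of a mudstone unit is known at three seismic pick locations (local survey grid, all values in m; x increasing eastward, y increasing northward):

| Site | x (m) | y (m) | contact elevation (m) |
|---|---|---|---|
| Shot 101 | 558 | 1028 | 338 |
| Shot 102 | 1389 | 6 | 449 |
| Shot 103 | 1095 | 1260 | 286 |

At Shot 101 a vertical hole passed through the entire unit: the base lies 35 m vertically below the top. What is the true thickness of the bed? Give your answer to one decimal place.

Two edge vectors: Shot 101→Shot 102 = (831, -1022, 111), Shot 101→Shot 103 = (537, 232, -52).
Normal n = (Shot 101→Shot 102) × (Shot 101→Shot 103) = (27392, 102819, 741606).
So ∂z/∂x = −n_x/n_z = −0.03694 and ∂z/∂y = −n_y/n_z = −0.13864.
|∇z| = √(a²+b²) = 0.14348, so dip δ = arctan(0.14348) = 8.17°.
True thickness = vertical thickness × cos δ = 35 × cos 8.17° = 34.6 m.

34.6 m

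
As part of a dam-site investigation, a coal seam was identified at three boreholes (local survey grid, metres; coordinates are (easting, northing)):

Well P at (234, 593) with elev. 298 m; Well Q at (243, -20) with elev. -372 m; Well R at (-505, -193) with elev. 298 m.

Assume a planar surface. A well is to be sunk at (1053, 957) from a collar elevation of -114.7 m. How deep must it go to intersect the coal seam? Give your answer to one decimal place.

133.0 m

Let the plane be z = a·E + b·N + c.
Well Q−Well P: 9a − 613b = −670;  Well R−Well P: −739a − 786b = 0.
Solving gives a = −1.144625, b = 1.076180.
Then c = 298 − a·234 − b·593 = −72.33.
At (1053, 957): z_contact = −1205.29 + 1029.90 − 72.33 = -247.72 m.
Depth below ground = -114.7 − (-247.72) = 133.0 m.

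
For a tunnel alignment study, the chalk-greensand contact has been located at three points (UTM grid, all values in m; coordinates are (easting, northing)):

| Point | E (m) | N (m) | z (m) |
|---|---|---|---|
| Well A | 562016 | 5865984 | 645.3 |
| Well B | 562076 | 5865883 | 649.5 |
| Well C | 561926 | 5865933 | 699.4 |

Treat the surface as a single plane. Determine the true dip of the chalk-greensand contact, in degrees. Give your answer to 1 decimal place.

Two edge vectors: Well A→Well B = (60, -101, 4.2), Well A→Well C = (-90, -51, 54.1).
Normal n = (Well A→Well B) × (Well A→Well C) = (-5249.9, -3624, -12150).
So ∂z/∂E = −n_x/n_z = −0.43209 and ∂z/∂N = −n_y/n_z = −0.29827.
Gradient magnitude |∇z| = √(a² + b²) = √(0.18670 + 0.08897) = 0.52504.
True dip = arctan(0.52504) = 27.7°, dipping toward NE (azimuth ≈ 055°).

27.7°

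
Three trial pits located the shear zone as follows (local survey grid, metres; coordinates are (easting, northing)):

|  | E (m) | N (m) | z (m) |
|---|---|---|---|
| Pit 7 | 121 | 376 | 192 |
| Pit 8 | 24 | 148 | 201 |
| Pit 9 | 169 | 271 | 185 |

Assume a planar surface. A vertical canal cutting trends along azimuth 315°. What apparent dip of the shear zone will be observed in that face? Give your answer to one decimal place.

5.3°

Two edge vectors: Pit 7→Pit 8 = (-97, -228, 9), Pit 7→Pit 9 = (48, -105, -7).
Normal n = (Pit 7→Pit 8) × (Pit 7→Pit 9) = (2541, -247, 21129).
So ∂z/∂E = −n_x/n_z = −0.12026 and ∂z/∂N = −n_y/n_z = 0.01169.
Unit vector along 315° is (sin 315°, cos 315°) = (-0.7071, 0.7071).
Slope in that direction = a·(-0.7071) + b·(0.7071) = 0.09330.
Apparent dip = arctan|0.09330| = 5.3° (true dip is 6.9°, so apparent ≤ true as expected).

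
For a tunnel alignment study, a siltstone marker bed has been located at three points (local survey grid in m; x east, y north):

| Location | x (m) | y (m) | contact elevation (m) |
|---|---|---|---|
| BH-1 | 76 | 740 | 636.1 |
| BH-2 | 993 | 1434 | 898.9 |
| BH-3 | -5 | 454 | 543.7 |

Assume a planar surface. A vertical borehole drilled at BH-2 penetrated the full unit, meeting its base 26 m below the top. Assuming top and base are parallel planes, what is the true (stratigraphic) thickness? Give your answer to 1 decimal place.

24.8 m

Let the plane be z = a·x + b·y + c.
BH-2−BH-1: 917a + 694b = 262.8;  BH-3−BH-1: −81a − 286b = −92.4.
Solving gives a = 0.05356, b = 0.30791.
|∇z| = √(a²+b²) = 0.31253, so dip δ = arctan(0.31253) = 17.36°.
True thickness = vertical thickness × cos δ = 26 × cos 17.36° = 24.8 m.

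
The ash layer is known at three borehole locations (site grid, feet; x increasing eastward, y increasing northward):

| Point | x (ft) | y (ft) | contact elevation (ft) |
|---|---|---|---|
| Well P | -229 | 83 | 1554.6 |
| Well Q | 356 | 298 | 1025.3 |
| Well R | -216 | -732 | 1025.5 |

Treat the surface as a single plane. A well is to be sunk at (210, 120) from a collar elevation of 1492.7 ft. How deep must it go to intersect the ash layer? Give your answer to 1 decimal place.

Let the plane be z = a·x + b·y + c.
Well Q−Well P: 585a + 215b = −529.3;  Well R−Well P: 13a − 815b = −529.1.
Solving gives a = −1.13672, b = 0.63107.
Then c = 1554.6 − a·-229 − b·83 = 1241.91.
At (210, 120): z_contact = −238.71 + 75.73 + 1241.91 = 1078.93 ft.
Depth below ground = 1492.7 − 1078.93 = 413.8 ft.

413.8 ft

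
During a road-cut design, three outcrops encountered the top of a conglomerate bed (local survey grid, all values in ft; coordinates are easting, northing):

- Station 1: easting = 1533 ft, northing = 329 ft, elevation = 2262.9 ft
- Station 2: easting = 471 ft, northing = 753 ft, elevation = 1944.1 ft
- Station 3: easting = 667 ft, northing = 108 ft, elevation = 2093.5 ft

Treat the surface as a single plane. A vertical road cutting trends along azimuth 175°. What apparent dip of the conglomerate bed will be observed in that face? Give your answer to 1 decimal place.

10.2°

Let the plane be z = a·easting + b·northing + c.
Station 2−Station 1: −1062a + 424b = −318.8;  Station 3−Station 1: −866a − 221b = −169.4.
Solving gives a = 0.23639, b = −0.15979.
Unit vector along 175° is (sin 175°, cos 175°) = (0.0872, -0.9962).
Slope in that direction = a·(0.0872) + b·(-0.9962) = 0.17979.
Apparent dip = arctan|0.17979| = 10.2° (true dip is 15.9°, so apparent ≤ true as expected).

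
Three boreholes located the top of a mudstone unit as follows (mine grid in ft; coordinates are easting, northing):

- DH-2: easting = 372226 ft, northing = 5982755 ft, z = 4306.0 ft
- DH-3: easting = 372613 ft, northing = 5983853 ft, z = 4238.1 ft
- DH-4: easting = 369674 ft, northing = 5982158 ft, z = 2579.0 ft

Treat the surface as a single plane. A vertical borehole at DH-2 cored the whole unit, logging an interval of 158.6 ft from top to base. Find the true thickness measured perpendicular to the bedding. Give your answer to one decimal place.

Let the plane be z = a·easting + b·northing + c.
DH-3−DH-2: 387a + 1098b = −67.9;  DH-4−DH-2: −2552a − 597b = −1727.
Solving gives a = 0.75330, b = −0.32735.
|∇z| = √(a²+b²) = 0.82135, so dip δ = arctan(0.82135) = 39.40°.
True thickness = vertical thickness × cos δ = 158.6 × cos 39.40° = 122.6 ft.

122.6 ft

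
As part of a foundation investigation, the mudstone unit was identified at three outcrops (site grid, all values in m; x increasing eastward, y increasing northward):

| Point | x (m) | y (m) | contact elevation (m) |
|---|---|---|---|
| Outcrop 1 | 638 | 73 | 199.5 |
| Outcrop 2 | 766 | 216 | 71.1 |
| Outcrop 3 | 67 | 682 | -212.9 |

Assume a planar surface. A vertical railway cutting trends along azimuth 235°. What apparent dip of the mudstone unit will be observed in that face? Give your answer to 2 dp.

28.89°

Two edge vectors: Outcrop 1→Outcrop 2 = (128, 143, -128.4), Outcrop 1→Outcrop 3 = (-571, 609, -412.4).
Normal n = (Outcrop 1→Outcrop 2) × (Outcrop 1→Outcrop 3) = (19222.4, 126103.6, 159605).
So ∂z/∂x = −n_x/n_z = −0.12044 and ∂z/∂y = −n_y/n_z = −0.79010.
Unit vector along 235° is (sin 235°, cos 235°) = (-0.8192, -0.5736).
Slope in that direction = a·(-0.8192) + b·(-0.5736) = 0.55184.
Apparent dip = arctan|0.55184| = 28.89° (true dip is 38.6°, so apparent ≤ true as expected).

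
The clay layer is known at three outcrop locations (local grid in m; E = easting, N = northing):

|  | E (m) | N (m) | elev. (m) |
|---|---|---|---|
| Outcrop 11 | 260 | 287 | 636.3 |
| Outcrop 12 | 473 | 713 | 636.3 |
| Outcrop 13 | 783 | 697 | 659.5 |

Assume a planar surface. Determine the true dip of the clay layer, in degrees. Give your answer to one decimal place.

Two edge vectors: Outcrop 11→Outcrop 12 = (213, 426, 0), Outcrop 11→Outcrop 13 = (523, 410, 23.2).
Normal n = (Outcrop 11→Outcrop 12) × (Outcrop 11→Outcrop 13) = (9883.2, -4941.6, -135468).
So ∂z/∂E = −n_x/n_z = 0.07296 and ∂z/∂N = −n_y/n_z = −0.03648.
Gradient magnitude |∇z| = √(a² + b²) = √(0.00532 + 0.00133) = 0.08157.
True dip = arctan(0.08157) = 4.7°, dipping toward WNW (azimuth ≈ 297°).

4.7°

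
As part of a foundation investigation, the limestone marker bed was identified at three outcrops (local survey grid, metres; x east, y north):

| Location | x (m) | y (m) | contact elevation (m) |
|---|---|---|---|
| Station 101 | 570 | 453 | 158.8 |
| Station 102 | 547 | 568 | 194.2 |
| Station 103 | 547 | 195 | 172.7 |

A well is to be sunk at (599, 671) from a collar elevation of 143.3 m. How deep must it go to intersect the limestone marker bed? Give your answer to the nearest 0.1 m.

8.2 m

Two edge vectors: Station 101→Station 102 = (-23, 115, 35.4), Station 101→Station 103 = (-23, -258, 13.9).
Normal n = (Station 101→Station 102) × (Station 101→Station 103) = (10731.7, -494.5, 8579).
So ∂z/∂x = −n_x/n_z = −1.25093 and ∂z/∂y = −n_y/n_z = 0.05764.
Intercept c from Station 101: 158.8 + 713.03 − 26.11 = 845.72.
At (599, 671): z_contact = −749.31 + 38.68 + 845.72 = 135.09 m.
Depth below ground = 143.3 − 135.09 = 8.2 m.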